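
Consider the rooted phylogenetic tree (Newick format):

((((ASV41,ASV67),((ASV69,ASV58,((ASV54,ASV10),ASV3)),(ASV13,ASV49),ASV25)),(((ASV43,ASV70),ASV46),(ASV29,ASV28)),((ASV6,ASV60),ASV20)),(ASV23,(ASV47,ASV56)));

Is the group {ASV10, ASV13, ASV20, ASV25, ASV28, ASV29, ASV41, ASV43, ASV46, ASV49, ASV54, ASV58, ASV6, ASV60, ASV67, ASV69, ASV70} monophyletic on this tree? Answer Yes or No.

No

The MRCA of the listed taxa subtends (((ASV41,ASV67),((ASV69,ASV58,((ASV54,ASV10),ASV3)),(ASV13,ASV49),ASV25)),(((ASV43,ASV70),ASV46),(ASV29,ASV28)),((ASV6,ASV60),ASV20)).
That clade also contains ASV3, which is not in the proposed group, so the group is not monophyletic.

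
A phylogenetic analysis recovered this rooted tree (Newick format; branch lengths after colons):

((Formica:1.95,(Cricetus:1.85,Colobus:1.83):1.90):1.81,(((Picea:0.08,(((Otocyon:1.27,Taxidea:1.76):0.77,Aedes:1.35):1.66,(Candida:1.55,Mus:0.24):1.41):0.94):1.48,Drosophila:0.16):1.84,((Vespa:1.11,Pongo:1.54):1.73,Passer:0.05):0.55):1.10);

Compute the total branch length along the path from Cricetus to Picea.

The path runs Cricetus → … → MRCA → … → Picea; the MRCA is the root of the tree.
Branch lengths along that path: 1.85 + 1.90 + 1.81 + 1.10 + 1.84 + 1.48 + 0.08 = 10.06.

10.06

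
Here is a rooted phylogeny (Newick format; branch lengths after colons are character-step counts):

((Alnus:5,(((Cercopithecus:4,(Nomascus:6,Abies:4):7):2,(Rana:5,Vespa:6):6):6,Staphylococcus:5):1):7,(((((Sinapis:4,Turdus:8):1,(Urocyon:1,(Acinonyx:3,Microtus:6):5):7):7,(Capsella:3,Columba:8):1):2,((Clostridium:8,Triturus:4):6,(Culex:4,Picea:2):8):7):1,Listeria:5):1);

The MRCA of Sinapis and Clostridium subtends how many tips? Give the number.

The MRCA of Sinapis and Clostridium is the node subtending ((((Sinapis,Turdus),(Urocyon,(Acinonyx,Microtus))),(Capsella,Columba)),((Clostridium,Triturus),(Culex,Picea))).
That clade contains 11 terminal taxa: Acinonyx, Capsella, Clostridium, Columba, Culex, Microtus, Picea, Sinapis, Triturus, Turdus, Urocyon.

11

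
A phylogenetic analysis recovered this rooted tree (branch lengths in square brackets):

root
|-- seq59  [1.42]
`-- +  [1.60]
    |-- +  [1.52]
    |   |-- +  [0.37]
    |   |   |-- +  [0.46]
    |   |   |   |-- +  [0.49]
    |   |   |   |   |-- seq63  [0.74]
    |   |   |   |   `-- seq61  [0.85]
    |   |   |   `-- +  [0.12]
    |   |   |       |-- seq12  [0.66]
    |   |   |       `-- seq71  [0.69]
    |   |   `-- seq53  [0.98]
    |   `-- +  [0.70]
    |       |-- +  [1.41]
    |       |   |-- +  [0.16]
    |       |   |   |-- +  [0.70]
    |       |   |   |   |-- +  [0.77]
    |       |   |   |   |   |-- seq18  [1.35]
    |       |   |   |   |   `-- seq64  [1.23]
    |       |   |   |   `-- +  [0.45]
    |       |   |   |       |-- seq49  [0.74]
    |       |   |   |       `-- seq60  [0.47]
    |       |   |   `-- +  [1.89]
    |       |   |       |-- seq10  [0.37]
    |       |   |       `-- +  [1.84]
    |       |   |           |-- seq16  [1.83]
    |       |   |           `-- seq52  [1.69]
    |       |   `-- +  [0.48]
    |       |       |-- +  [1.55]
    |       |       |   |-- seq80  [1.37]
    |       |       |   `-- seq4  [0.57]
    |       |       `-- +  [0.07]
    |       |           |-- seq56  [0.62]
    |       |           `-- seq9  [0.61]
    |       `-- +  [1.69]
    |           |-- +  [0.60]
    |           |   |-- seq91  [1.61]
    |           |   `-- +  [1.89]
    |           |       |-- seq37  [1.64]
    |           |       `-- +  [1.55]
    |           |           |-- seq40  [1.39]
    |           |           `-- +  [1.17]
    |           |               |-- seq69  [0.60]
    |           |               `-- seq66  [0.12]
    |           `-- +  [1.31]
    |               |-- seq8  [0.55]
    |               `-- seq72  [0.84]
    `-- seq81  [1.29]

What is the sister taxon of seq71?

seq12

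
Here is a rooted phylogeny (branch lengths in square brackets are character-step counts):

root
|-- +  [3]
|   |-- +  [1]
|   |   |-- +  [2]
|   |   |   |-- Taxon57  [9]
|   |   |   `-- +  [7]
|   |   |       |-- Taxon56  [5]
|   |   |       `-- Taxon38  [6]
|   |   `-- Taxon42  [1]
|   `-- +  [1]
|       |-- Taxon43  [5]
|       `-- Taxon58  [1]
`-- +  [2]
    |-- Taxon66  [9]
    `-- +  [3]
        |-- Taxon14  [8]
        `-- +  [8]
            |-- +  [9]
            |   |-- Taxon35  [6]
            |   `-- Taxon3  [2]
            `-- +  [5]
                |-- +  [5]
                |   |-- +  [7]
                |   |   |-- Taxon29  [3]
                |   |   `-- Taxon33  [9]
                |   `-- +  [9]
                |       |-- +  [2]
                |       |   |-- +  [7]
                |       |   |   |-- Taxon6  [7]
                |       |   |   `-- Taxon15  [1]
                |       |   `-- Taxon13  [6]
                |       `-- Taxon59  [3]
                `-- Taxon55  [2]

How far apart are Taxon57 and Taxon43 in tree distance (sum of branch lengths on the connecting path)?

18

The path runs Taxon57 → … → MRCA → … → Taxon43; the MRCA is the node subtending (((Taxon57,(Taxon56,Taxon38)),Taxon42),(Taxon43,Taxon58)).
Branch lengths along that path: 9 + 2 + 1 + 1 + 5 = 18.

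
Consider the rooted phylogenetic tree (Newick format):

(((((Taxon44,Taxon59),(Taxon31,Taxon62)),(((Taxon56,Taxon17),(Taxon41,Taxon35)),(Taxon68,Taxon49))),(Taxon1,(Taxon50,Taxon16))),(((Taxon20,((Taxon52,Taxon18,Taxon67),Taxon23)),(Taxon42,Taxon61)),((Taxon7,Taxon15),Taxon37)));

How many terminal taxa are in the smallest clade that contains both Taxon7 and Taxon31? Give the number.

The MRCA of Taxon7 and Taxon31 is the root, so the clade is the entire tree.
That clade contains 23 terminal taxa: Taxon1, Taxon15, Taxon16, Taxon17, Taxon18, Taxon20, Taxon23, Taxon31, Taxon35, Taxon37, Taxon41, Taxon42, Taxon44, Taxon49, Taxon50, Taxon52, Taxon56, Taxon59, Taxon61, Taxon62, Taxon67, Taxon68, Taxon7.

23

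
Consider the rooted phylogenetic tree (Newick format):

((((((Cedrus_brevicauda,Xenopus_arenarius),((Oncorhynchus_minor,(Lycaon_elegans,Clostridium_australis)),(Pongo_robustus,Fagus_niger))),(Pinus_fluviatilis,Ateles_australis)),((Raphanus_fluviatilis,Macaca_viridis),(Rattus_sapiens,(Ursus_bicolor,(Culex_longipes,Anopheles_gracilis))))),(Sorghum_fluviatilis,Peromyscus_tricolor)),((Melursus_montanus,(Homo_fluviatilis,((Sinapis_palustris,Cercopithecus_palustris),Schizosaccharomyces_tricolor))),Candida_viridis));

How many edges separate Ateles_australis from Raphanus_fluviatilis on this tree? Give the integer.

6

The MRCA of Ateles_australis and Raphanus_fluviatilis is the node subtending ((((Cedrus_brevicauda,Xenopus_arenarius),((Oncorhynchus_minor,(Lycaon_elegans,Clostridium_australis)),(Pongo_robustus,Fagus_niger))),(Pinus_fluviatilis,Ateles_australis)),((Raphanus_fluviatilis,Macaca_viridis),(Rattus_sapiens,(Ursus_bicolor,(Culex_longipes,Anopheles_gracilis))))).
From Ateles_australis up to that node: 3 branches. From Raphanus_fluviatilis up to the same node: 3 branches. Total: 3 + 3 = 6.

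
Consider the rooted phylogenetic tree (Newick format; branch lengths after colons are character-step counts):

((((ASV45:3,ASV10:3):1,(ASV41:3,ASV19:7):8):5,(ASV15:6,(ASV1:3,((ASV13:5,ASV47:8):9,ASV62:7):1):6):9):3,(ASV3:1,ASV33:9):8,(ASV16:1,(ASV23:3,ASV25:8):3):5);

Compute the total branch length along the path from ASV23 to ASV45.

The path runs ASV23 → … → MRCA → … → ASV45; the MRCA is the root of the tree.
Branch lengths along that path: 3 + 3 + 5 + 3 + 5 + 1 + 3 = 23.

23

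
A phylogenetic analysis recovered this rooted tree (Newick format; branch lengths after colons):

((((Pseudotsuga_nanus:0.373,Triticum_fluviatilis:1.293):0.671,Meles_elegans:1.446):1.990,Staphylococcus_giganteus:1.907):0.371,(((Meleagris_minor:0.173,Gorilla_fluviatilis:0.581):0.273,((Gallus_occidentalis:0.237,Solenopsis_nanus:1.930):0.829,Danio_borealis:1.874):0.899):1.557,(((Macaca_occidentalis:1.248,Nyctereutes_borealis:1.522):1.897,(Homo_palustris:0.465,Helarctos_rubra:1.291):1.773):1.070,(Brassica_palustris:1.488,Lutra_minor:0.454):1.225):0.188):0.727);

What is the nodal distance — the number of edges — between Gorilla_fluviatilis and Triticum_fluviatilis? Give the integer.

8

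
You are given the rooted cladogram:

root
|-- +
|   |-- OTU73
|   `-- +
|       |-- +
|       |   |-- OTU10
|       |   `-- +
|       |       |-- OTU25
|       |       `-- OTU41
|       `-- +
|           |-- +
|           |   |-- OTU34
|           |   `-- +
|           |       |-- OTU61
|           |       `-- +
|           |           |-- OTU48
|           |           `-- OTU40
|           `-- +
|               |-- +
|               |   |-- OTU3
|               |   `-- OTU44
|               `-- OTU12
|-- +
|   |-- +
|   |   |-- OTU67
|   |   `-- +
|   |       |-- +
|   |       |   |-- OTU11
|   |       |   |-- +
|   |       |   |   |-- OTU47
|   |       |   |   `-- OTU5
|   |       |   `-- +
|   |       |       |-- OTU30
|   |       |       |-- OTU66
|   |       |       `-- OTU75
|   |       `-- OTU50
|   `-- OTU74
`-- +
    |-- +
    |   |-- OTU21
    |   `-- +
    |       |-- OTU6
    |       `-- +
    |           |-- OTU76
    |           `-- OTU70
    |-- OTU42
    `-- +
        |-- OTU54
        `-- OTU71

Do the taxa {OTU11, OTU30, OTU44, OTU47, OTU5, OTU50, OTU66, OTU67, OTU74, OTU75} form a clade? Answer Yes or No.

The MRCA of the listed taxa is the root, so the smallest clade containing them is the whole tree.
That clade also contains OTU10, OTU12, OTU21, OTU25, OTU3, OTU34, OTU40, OTU41, OTU42, OTU48, OTU54, OTU6, OTU61, OTU70, OTU71, OTU73, OTU76, which are not in the proposed group, so the group is not monophyletic.

No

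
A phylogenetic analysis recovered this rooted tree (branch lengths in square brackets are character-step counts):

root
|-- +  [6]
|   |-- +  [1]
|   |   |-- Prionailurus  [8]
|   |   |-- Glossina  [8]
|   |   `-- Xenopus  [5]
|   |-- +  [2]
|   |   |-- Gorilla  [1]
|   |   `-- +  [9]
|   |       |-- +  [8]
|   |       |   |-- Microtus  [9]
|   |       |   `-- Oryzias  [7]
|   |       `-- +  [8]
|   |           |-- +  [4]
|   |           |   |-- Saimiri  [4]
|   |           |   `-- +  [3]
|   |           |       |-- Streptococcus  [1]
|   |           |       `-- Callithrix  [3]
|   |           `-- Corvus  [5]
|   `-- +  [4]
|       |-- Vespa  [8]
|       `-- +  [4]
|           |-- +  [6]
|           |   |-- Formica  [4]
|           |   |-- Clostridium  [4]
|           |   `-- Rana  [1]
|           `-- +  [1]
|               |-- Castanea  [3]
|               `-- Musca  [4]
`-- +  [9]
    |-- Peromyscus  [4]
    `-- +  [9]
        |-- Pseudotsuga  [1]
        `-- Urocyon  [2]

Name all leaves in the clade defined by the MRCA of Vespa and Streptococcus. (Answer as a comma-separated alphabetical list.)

Tracing Vespa: it sits inside (Vespa,((Formica,Clostridium,Rana),(Castanea,Musca))).
Tracing Streptococcus: it sits inside (Streptococcus,Callithrix).
The smallest clade enclosing both is ((Prionailurus,Glossina,Xenopus),(Gorilla,((Microtus,Oryzias),((Saimiri,(Streptococcus,Callithrix)),Corvus))),(Vespa,((Formica,Clostridium,Rana),(Castanea,Musca)))); the answer is its 16 terminal taxa in alphabetical order.

Callithrix, Castanea, Clostridium, Corvus, Formica, Glossina, Gorilla, Microtus, Musca, Oryzias, Prionailurus, Rana, Saimiri, Streptococcus, Vespa, Xenopus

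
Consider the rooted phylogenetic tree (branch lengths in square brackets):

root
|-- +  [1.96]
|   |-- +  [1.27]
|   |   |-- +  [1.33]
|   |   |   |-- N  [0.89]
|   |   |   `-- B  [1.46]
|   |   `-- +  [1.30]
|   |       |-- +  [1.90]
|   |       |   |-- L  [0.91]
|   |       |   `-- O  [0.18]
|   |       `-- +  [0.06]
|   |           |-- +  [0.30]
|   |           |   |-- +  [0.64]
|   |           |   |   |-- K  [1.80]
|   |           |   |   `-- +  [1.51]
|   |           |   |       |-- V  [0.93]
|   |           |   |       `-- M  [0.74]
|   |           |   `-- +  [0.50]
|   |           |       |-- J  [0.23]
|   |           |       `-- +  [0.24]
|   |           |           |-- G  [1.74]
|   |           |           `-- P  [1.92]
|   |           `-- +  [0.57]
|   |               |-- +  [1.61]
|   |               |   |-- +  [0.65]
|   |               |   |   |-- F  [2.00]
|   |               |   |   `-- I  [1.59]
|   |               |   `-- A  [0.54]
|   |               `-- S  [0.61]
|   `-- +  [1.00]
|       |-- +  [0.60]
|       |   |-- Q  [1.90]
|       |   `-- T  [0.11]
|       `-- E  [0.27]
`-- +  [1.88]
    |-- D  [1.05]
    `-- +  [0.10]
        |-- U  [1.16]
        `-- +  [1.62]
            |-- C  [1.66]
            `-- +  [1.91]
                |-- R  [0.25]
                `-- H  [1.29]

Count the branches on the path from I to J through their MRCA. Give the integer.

7

The MRCA of I and J is the node subtending (((K,(V,M)),(J,(G,P))),(((F,I),A),S)).
From I up to that node: 4 branches. From J up to the same node: 3 branches. Total: 4 + 3 = 7.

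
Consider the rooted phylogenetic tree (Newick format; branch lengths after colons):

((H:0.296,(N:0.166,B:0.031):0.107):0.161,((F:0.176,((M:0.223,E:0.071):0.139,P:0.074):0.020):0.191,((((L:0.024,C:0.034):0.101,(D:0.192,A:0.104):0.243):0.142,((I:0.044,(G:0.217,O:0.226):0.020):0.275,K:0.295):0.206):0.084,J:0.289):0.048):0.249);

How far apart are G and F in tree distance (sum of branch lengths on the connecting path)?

1.217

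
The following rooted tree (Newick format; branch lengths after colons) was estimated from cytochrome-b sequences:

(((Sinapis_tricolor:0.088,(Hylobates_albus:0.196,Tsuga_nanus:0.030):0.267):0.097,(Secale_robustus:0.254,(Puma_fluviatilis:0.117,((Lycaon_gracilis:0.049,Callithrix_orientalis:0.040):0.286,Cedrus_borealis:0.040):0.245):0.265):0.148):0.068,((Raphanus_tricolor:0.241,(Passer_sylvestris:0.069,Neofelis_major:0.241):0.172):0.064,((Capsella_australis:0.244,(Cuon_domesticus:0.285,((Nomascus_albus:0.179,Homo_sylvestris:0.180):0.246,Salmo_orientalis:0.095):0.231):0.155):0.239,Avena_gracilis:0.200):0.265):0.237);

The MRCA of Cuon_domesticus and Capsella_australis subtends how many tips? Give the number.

5

The MRCA of Cuon_domesticus and Capsella_australis is the node subtending (Capsella_australis,(Cuon_domesticus,((Nomascus_albus,Homo_sylvestris),Salmo_orientalis))).
That clade contains 5 terminal taxa: Capsella_australis, Cuon_domesticus, Homo_sylvestris, Nomascus_albus, Salmo_orientalis.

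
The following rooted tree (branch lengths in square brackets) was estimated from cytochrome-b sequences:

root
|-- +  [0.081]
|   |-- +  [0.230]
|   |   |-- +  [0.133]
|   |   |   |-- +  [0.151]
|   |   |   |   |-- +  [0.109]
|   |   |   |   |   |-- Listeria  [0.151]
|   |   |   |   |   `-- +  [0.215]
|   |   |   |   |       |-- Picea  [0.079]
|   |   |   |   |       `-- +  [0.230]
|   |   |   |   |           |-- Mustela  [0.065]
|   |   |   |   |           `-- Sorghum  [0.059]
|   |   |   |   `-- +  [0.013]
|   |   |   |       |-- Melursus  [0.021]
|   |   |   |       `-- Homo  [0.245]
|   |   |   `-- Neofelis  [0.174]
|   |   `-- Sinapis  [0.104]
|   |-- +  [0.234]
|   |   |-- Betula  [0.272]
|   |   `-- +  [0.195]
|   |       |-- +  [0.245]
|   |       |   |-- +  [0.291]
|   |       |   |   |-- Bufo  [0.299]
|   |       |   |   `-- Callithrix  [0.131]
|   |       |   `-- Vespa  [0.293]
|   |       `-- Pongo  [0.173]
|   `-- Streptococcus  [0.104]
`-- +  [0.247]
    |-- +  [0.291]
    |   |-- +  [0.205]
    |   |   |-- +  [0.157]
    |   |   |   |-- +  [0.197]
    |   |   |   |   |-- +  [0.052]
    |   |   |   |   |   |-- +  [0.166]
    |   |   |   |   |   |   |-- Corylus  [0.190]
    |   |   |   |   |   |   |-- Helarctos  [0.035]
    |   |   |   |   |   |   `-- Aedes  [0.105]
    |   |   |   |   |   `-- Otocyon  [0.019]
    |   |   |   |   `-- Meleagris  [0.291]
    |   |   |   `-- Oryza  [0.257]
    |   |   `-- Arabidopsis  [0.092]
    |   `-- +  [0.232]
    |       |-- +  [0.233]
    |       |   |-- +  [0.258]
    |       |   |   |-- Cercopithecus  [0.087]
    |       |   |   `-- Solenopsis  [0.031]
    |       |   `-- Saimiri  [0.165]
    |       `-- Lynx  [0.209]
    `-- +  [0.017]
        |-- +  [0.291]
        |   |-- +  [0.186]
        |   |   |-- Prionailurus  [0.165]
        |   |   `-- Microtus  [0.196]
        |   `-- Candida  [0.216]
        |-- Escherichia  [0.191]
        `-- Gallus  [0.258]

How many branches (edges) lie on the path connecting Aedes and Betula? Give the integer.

11

The MRCA of Aedes and Betula is the root of the tree.
From Aedes up to that node: 8 branches. From Betula up to the same node: 3 branches. Total: 8 + 3 = 11.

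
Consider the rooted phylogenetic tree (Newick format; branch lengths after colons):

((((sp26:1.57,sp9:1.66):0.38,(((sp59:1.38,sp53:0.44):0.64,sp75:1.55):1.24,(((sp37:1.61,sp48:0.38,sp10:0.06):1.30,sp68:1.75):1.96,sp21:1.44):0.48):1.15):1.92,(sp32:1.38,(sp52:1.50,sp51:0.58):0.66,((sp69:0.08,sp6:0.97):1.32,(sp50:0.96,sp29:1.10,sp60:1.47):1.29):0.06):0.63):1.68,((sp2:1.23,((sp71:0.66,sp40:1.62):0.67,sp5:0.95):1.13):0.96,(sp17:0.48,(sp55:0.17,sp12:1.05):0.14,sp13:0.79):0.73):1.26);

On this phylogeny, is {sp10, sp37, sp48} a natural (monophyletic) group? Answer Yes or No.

Yes

The most recent common ancestor of these taxa subtends (sp37,sp48,sp10).
That clade has exactly 3 tips — every listed taxon and nothing else — so the group is monophyletic.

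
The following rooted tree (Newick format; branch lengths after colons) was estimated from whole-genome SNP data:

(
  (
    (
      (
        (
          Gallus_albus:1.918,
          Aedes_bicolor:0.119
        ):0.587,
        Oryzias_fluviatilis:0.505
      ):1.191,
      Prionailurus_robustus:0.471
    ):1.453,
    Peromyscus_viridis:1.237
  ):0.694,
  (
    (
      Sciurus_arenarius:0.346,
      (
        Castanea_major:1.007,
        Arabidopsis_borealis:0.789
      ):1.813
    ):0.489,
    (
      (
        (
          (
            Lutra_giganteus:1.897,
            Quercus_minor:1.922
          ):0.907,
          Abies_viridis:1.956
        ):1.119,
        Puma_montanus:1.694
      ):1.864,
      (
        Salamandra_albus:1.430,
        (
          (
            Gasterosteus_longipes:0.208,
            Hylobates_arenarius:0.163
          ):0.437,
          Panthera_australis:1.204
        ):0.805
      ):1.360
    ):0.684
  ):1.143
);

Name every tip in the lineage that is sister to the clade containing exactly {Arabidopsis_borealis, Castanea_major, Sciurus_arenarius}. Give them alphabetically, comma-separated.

The clade containing exactly {Arabidopsis_borealis, Castanea_major, Sciurus_arenarius} attaches to the tree at the node subtending ((Sciurus_arenarius,(Castanea_major,Arabidopsis_borealis)),((((Lutra_giganteus,Quercus_minor),Abies_viridis),Puma_montanus),(Salamandra_albus,((Gasterosteus_longipes,Hylobates_arenarius),Panthera_australis)))).
The other lineage descending from that same node — the sister group — is ((((Lutra_giganteus,Quercus_minor),Abies_viridis),Puma_montanus),(Salamandra_albus,((Gasterosteus_longipes,Hylobates_arenarius),Panthera_australis))); its 8 tips in alphabetical order are the answer.

Abies_viridis, Gasterosteus_longipes, Hylobates_arenarius, Lutra_giganteus, Panthera_australis, Puma_montanus, Quercus_minor, Salamandra_albus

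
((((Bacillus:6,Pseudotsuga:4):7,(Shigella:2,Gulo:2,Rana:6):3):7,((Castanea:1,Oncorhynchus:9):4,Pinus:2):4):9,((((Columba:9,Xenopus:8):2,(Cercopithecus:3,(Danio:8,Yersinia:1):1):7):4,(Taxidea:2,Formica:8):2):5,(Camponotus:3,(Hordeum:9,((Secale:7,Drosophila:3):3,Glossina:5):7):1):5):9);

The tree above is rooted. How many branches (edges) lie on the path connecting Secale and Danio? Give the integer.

10

The MRCA of Secale and Danio is the node subtending ((((Columba,Xenopus),(Cercopithecus,(Danio,Yersinia))),(Taxidea,Formica)),(Camponotus,(Hordeum,((Secale,Drosophila),Glossina)))).
From Secale up to that node: 5 branches. From Danio up to the same node: 5 branches. Total: 5 + 5 = 10.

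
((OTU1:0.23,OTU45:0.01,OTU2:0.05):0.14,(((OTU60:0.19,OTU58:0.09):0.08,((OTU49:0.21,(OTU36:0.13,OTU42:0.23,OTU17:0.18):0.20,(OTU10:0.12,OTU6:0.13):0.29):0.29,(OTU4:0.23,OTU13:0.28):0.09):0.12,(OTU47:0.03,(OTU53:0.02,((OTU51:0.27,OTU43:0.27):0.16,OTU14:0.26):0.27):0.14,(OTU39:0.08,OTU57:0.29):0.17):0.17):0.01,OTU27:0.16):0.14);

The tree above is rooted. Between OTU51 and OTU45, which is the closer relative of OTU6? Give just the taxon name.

The MRCA of OTU6 and OTU51 subtends ((OTU60,OTU58),((OTU49,(OTU36,OTU42,OTU17),(OTU10,OTU6)),(OTU4,OTU13)),(OTU47,(OTU53,((OTU51,OTU43),OTU14)),(OTU39,OTU57))) (17 taxa).
The MRCA of OTU6 and OTU45 is the root, subtending the entire tree (21 taxa).
The first is nested inside the second, so OTU6 shares a more recent common ancestor with OTU51.

OTU51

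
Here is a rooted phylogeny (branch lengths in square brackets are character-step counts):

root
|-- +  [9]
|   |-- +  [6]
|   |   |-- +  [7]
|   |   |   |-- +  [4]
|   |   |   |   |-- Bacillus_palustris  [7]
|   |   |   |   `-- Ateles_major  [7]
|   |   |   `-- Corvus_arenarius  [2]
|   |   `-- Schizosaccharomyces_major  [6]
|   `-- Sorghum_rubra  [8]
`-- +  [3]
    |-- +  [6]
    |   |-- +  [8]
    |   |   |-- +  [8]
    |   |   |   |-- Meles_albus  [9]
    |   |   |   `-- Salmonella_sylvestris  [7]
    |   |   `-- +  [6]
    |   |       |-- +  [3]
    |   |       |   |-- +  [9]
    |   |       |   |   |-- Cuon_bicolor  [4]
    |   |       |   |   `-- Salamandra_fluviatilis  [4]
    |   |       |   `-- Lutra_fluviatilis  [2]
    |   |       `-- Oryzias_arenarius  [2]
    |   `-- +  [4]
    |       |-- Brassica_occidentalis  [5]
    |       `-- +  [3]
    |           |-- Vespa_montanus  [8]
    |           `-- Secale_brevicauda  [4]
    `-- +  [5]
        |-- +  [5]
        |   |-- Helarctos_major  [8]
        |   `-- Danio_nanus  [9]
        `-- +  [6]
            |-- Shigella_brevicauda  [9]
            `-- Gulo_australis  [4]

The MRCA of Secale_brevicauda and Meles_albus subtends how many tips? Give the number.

The MRCA of Secale_brevicauda and Meles_albus is the node subtending (((Meles_albus,Salmonella_sylvestris),(((Cuon_bicolor,Salamandra_fluviatilis),Lutra_fluviatilis),Oryzias_arenarius)),(Brassica_occidentalis,(Vespa_montanus,Secale_brevicauda))).
That clade contains 9 terminal taxa: Brassica_occidentalis, Cuon_bicolor, Lutra_fluviatilis, Meles_albus, Oryzias_arenarius, Salamandra_fluviatilis, Salmonella_sylvestris, Secale_brevicauda, Vespa_montanus.

9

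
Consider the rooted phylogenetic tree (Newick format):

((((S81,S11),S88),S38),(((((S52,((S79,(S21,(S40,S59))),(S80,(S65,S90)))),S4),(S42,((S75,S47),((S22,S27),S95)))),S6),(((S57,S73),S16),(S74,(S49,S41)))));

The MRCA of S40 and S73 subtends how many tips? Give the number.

The MRCA of S40 and S73 is the node subtending (((((S52,((S79,(S21,(S40,S59))),(S80,(S65,S90)))),S4),(S42,((S75,S47),((S22,S27),S95)))),S6),(((S57,S73),S16),(S74,(S49,S41)))).
That clade contains 22 terminal taxa: S16, S21, S22, S27, S4, S40, S41, S42, S47, S49, S52, S57, S59, S6, S65, S73, S74, S75, S79, S80, S90, S95.

22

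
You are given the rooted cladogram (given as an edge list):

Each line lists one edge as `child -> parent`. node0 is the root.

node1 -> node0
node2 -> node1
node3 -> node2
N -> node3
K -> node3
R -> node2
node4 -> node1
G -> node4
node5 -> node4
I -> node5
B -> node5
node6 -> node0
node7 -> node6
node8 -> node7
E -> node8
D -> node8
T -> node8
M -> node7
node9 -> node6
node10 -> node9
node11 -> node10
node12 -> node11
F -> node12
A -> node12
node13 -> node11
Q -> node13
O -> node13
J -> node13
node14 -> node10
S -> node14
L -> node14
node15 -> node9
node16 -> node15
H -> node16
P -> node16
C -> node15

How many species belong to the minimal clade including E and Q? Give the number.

The MRCA of E and Q is the node subtending (((E,D,T),M),((((F,A),(Q,O,J)),(S,L)),((H,P),C))).
That clade contains 14 terminal taxa: A, C, D, E, F, H, J, L, M, O, P, Q, S, T.

14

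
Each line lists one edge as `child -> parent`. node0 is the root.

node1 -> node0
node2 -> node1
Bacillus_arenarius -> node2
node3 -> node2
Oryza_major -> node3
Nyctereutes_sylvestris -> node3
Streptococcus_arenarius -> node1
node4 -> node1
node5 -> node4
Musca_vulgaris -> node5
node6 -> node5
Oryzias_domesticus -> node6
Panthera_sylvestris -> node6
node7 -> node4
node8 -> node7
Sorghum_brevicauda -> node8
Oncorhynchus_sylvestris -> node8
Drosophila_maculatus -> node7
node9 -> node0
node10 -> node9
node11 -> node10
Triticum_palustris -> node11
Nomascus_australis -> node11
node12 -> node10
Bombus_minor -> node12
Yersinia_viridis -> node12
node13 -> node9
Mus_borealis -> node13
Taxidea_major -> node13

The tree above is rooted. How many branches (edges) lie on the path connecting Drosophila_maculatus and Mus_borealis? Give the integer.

7

The MRCA of Drosophila_maculatus and Mus_borealis is the root of the tree.
From Drosophila_maculatus up to that node: 4 branches. From Mus_borealis up to the same node: 3 branches. Total: 4 + 3 = 7.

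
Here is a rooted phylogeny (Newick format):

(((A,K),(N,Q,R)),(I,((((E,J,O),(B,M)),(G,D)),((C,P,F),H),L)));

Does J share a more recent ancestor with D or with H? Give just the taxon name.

The MRCA of J and D subtends (((E,J,O),(B,M)),(G,D)) (7 taxa).
The MRCA of J and H subtends ((((E,J,O),(B,M)),(G,D)),((C,P,F),H),L) (12 taxa).
The first is nested inside the second, so J shares a more recent common ancestor with D.

D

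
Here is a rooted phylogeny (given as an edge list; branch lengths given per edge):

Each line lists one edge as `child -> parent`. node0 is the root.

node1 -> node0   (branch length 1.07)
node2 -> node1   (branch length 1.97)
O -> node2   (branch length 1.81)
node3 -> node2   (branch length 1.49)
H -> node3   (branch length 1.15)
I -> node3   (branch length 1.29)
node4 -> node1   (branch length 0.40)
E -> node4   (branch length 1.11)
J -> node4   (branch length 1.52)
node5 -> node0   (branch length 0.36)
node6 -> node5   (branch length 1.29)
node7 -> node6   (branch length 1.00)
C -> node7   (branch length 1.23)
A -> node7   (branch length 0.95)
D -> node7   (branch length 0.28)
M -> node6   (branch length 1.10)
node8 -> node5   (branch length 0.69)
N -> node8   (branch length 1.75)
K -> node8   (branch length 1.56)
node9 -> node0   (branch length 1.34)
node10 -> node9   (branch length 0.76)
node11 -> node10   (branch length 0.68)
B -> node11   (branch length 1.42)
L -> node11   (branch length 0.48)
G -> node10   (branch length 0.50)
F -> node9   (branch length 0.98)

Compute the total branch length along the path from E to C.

6.46

The path runs E → … → MRCA → … → C; the MRCA is the root of the tree.
Branch lengths along that path: 1.11 + 0.40 + 1.07 + 0.36 + 1.29 + 1.00 + 1.23 = 6.46.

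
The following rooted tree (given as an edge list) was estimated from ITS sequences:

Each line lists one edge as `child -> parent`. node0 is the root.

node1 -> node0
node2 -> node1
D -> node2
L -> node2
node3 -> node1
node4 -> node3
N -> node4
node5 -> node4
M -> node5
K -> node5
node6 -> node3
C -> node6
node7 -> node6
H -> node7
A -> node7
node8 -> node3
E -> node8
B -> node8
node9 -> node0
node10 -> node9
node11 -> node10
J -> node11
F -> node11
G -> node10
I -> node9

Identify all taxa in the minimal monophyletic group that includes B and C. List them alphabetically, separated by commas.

A, B, C, E, H, K, M, N

Tracing B: it sits inside (E,B).
Tracing C: it sits inside (C,(H,A)).
The smallest clade enclosing both is ((N,(M,K)),(C,(H,A)),(E,B)); the answer is its 8 terminal taxa in alphabetical order.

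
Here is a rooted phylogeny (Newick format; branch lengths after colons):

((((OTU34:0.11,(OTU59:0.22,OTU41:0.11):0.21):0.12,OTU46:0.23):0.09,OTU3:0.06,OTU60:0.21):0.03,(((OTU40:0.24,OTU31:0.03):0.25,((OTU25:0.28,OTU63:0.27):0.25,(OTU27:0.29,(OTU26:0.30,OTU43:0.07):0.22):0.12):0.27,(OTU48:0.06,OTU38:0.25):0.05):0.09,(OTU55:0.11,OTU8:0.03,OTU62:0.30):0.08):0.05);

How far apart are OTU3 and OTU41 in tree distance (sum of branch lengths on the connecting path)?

The path runs OTU3 → … → MRCA → … → OTU41; the MRCA is the node subtending (((OTU34,(OTU59,OTU41)),OTU46),OTU3,OTU60).
Branch lengths along that path: 0.06 + 0.09 + 0.12 + 0.21 + 0.11 = 0.59.

0.59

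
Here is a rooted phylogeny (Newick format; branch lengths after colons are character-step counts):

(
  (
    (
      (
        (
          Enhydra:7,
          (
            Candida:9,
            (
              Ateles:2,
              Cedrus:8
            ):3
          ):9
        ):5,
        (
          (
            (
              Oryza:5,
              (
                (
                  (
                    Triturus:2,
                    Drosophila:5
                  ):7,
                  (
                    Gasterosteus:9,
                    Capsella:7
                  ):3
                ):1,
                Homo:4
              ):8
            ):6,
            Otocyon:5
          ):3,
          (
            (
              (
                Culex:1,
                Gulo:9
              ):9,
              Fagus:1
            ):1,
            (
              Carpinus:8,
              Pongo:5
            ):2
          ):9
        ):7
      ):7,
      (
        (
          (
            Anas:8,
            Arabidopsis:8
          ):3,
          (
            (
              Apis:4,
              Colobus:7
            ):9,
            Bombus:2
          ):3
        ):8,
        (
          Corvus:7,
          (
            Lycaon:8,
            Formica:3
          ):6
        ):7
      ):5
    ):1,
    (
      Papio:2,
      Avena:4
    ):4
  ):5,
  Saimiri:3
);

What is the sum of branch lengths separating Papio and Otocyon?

The path runs Papio → … → MRCA → … → Otocyon; the MRCA is the node subtending ((((Enhydra,(Candida,(Ateles,Cedrus))),(((Oryza,(((Triturus,Drosophila),(Gasterosteus,Capsella)),Homo)),Otocyon),(((Culex,Gulo),Fagus),(Carpinus,Pongo)))),(((Anas,Arabidopsis),((Apis,Colobus),Bombus)),(Corvus,(Lycaon,Formica)))),(Papio,Avena)).
Branch lengths along that path: 2 + 4 + 1 + 7 + 7 + 3 + 5 = 29.

29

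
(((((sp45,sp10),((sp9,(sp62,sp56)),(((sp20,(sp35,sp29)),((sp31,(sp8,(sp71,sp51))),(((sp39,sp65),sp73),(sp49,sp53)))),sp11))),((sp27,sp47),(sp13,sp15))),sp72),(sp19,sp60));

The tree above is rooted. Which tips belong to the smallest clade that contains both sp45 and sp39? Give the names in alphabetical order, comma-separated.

sp10, sp11, sp20, sp29, sp31, sp35, sp39, sp45, sp49, sp51, sp53, sp56, sp62, sp65, sp71, sp73, sp8, sp9

Tracing sp45: it sits inside (sp45,sp10).
Tracing sp39: it sits inside (sp39,sp65).
The smallest clade enclosing both is ((sp45,sp10),((sp9,(sp62,sp56)),(((sp20,(sp35,sp29)),((sp31,(sp8,(sp71,sp51))),(((sp39,sp65),sp73),(sp49,sp53)))),sp11))); the answer is its 18 terminal taxa in alphabetical order.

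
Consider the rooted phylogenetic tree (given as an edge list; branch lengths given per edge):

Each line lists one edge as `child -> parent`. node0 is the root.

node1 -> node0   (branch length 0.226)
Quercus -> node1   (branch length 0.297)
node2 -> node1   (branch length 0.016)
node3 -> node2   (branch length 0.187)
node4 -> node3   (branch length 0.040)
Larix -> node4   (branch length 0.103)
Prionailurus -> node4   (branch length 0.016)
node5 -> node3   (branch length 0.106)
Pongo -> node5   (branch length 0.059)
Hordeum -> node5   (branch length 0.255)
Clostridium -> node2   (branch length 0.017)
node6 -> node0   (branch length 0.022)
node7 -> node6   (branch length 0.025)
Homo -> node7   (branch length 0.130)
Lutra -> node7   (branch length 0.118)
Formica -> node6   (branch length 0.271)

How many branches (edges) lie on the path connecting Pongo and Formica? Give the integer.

The MRCA of Pongo and Formica is the root of the tree.
From Pongo up to that node: 5 branches. From Formica up to the same node: 2 branches. Total: 5 + 2 = 7.

7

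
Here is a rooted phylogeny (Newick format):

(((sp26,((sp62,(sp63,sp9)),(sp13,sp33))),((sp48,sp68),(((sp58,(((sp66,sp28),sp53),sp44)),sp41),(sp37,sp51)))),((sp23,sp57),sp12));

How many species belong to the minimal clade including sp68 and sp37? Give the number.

The MRCA of sp68 and sp37 is the node subtending ((sp48,sp68),(((sp58,(((sp66,sp28),sp53),sp44)),sp41),(sp37,sp51))).
That clade contains 10 terminal taxa: sp28, sp37, sp41, sp44, sp48, sp51, sp53, sp58, sp66, sp68.

10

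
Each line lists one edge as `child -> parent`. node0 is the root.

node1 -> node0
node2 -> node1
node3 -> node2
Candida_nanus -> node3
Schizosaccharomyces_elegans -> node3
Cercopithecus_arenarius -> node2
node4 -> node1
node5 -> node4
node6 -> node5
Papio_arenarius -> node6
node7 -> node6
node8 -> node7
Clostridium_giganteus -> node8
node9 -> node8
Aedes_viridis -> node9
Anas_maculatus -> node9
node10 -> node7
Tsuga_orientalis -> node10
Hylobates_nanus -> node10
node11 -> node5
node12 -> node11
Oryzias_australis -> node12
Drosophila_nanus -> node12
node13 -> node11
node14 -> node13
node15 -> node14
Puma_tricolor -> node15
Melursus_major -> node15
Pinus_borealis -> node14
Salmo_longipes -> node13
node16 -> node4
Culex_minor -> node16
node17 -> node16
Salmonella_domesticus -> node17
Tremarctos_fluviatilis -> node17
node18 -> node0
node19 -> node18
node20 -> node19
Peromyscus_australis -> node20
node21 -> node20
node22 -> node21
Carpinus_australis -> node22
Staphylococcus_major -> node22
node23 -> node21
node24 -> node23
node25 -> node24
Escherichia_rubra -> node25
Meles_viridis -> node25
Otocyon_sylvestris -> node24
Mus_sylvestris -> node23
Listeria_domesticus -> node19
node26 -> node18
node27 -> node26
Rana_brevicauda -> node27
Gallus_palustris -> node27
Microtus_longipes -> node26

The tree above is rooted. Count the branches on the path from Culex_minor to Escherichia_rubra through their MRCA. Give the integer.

The MRCA of Culex_minor and Escherichia_rubra is the root of the tree.
From Culex_minor up to that node: 4 branches. From Escherichia_rubra up to the same node: 8 branches. Total: 4 + 8 = 12.

12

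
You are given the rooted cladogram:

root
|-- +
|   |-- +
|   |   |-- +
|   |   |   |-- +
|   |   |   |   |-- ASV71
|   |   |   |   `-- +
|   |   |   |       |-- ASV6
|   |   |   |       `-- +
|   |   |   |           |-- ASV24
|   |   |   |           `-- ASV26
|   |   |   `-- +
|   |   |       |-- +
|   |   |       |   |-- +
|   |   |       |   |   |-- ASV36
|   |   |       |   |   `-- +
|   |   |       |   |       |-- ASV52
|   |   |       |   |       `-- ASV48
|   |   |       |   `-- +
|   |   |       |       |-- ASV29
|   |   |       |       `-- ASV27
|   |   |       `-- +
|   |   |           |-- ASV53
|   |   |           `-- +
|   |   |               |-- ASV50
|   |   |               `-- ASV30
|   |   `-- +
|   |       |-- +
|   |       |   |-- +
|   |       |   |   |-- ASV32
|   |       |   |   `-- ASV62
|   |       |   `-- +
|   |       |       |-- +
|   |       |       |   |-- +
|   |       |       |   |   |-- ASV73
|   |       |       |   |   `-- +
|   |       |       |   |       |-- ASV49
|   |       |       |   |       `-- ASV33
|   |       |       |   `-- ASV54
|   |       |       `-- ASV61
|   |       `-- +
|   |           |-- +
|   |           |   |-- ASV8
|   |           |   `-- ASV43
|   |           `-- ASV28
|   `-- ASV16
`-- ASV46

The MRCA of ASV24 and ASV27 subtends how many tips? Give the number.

The MRCA of ASV24 and ASV27 is the node subtending ((ASV71,(ASV6,(ASV24,ASV26))),(((ASV36,(ASV52,ASV48)),(ASV29,ASV27)),(ASV53,(ASV50,ASV30)))).
That clade contains 12 terminal taxa: ASV24, ASV26, ASV27, ASV29, ASV30, ASV36, ASV48, ASV50, ASV52, ASV53, ASV6, ASV71.

12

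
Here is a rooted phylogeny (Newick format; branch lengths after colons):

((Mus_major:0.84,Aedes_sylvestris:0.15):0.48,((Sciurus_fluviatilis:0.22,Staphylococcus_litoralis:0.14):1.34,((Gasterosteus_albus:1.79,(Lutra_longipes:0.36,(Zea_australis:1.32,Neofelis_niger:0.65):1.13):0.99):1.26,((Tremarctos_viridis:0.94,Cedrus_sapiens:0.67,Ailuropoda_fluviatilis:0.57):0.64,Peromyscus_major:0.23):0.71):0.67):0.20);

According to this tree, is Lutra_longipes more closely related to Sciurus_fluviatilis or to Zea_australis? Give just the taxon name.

Zea_australis

The MRCA of Lutra_longipes and Zea_australis subtends (Lutra_longipes,(Zea_australis,Neofelis_niger)) (3 taxa).
The MRCA of Lutra_longipes and Sciurus_fluviatilis subtends ((Sciurus_fluviatilis,Staphylococcus_litoralis),((Gasterosteus_albus,(Lutra_longipes,(Zea_australis,Neofelis_niger))),((Tremarctos_viridis,Cedrus_sapiens,Ailuropoda_fluviatilis),Peromyscus_major))) (10 taxa).
The first is nested inside the second, so Lutra_longipes shares a more recent common ancestor with Zea_australis.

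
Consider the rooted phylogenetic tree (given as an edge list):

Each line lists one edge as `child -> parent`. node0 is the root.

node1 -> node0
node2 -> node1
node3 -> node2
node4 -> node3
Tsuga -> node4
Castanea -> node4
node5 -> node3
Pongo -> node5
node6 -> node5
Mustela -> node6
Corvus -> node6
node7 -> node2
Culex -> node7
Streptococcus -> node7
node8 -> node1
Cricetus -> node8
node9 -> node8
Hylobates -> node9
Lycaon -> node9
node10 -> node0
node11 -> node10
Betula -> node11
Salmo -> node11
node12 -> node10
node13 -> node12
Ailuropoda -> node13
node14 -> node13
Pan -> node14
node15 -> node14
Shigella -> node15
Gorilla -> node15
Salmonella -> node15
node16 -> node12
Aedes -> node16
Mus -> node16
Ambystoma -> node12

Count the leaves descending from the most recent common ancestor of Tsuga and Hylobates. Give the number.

The MRCA of Tsuga and Hylobates is the node subtending ((((Tsuga,Castanea),(Pongo,(Mustela,Corvus))),(Culex,Streptococcus)),(Cricetus,(Hylobates,Lycaon))).
That clade contains 10 terminal taxa: Castanea, Corvus, Cricetus, Culex, Hylobates, Lycaon, Mustela, Pongo, Streptococcus, Tsuga.

10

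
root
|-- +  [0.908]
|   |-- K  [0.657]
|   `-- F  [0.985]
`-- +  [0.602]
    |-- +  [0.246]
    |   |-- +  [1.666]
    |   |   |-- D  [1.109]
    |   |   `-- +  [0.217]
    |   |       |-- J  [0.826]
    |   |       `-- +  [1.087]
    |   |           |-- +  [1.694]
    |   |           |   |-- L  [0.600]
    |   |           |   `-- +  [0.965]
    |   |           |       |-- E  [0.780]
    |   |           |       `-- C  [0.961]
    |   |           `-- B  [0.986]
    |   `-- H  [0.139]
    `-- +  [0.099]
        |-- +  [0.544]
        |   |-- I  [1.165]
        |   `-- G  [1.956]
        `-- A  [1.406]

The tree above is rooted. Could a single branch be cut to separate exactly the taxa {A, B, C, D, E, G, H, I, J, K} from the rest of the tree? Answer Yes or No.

No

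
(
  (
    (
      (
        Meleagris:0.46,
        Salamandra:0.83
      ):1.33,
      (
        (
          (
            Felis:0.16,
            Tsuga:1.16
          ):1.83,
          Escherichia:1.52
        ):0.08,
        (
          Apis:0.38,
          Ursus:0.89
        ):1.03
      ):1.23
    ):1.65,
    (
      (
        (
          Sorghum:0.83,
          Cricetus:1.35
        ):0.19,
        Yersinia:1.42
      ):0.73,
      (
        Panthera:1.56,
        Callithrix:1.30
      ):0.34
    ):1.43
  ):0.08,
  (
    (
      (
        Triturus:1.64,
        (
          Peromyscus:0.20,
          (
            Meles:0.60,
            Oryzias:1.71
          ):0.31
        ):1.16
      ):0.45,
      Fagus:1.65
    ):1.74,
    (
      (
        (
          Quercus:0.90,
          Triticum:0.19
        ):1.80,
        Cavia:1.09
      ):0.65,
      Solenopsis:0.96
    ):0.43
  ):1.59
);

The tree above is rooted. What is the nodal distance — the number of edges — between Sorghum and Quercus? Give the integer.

10

The MRCA of Sorghum and Quercus is the root of the tree.
From Sorghum up to that node: 5 branches. From Quercus up to the same node: 5 branches. Total: 5 + 5 = 10.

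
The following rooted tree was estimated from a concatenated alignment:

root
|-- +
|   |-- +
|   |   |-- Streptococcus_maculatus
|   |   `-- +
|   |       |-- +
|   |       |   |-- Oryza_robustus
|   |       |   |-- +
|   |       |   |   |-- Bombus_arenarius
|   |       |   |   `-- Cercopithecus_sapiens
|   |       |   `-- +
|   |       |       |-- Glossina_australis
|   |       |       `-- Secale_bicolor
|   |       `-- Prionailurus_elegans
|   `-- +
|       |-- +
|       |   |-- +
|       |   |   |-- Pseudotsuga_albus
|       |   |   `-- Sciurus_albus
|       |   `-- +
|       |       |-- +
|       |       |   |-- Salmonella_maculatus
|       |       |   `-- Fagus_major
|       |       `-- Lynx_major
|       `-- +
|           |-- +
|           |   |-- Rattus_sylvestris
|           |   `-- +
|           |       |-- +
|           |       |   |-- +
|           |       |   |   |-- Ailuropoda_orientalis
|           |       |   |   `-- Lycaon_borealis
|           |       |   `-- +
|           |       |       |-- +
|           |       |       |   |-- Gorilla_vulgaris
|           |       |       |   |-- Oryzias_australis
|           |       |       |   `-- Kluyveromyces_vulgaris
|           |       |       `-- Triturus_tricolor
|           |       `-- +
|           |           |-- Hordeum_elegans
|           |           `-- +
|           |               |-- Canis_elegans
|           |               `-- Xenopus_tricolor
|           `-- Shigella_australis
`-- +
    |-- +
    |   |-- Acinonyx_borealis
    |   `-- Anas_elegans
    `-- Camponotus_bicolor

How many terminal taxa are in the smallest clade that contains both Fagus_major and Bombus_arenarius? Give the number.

23

The MRCA of Fagus_major and Bombus_arenarius is the node subtending ((Streptococcus_maculatus,((Oryza_robustus,(Bombus_arenarius,Cercopithecus_sapiens),(Glossina_australis,Secale_bicolor)),Prionailurus_elegans)),(((Pseudotsuga_albus,Sciurus_albus),((Salmonella_maculatus,Fagus_major),Lynx_major)),((Rattus_sylvestris,(((Ailuropoda_orientalis,Lycaon_borealis),((Gorilla_vulgaris,Oryzias_australis,Kluyveromyces_vulgaris),Triturus_tricolor)),(Hordeum_elegans,(Canis_elegans,Xenopus_tricolor)))),Shigella_australis))).
That clade contains 23 terminal taxa: Ailuropoda_orientalis, Bombus_arenarius, Canis_elegans, Cercopithecus_sapiens, Fagus_major, Glossina_australis, Gorilla_vulgaris, Hordeum_elegans, Kluyveromyces_vulgaris, Lycaon_borealis, Lynx_major, Oryza_robustus, Oryzias_australis, Prionailurus_elegans, Pseudotsuga_albus, Rattus_sylvestris, Salmonella_maculatus, Sciurus_albus, Secale_bicolor, Shigella_australis, Streptococcus_maculatus, Triturus_tricolor, Xenopus_tricolor.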